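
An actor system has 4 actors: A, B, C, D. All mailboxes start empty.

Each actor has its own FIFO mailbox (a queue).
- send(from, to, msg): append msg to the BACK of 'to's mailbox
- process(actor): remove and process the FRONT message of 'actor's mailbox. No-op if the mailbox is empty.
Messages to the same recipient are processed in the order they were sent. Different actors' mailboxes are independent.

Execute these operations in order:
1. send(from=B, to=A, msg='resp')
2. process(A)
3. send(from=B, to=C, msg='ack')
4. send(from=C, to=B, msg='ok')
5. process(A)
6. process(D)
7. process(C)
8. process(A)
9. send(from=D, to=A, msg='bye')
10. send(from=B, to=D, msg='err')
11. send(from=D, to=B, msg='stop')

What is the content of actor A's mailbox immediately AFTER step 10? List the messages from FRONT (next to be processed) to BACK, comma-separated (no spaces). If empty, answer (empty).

After 1 (send(from=B, to=A, msg='resp')): A:[resp] B:[] C:[] D:[]
After 2 (process(A)): A:[] B:[] C:[] D:[]
After 3 (send(from=B, to=C, msg='ack')): A:[] B:[] C:[ack] D:[]
After 4 (send(from=C, to=B, msg='ok')): A:[] B:[ok] C:[ack] D:[]
After 5 (process(A)): A:[] B:[ok] C:[ack] D:[]
After 6 (process(D)): A:[] B:[ok] C:[ack] D:[]
After 7 (process(C)): A:[] B:[ok] C:[] D:[]
After 8 (process(A)): A:[] B:[ok] C:[] D:[]
After 9 (send(from=D, to=A, msg='bye')): A:[bye] B:[ok] C:[] D:[]
After 10 (send(from=B, to=D, msg='err')): A:[bye] B:[ok] C:[] D:[err]

bye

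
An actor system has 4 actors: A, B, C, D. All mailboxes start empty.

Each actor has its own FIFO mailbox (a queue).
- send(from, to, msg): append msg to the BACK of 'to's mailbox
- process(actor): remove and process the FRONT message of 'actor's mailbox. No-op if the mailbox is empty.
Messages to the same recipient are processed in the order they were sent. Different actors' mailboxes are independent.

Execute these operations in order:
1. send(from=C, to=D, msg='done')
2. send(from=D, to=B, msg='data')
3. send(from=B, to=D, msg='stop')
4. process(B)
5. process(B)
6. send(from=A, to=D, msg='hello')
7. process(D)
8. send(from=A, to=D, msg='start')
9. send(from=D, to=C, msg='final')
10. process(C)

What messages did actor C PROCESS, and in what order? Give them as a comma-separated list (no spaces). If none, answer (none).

After 1 (send(from=C, to=D, msg='done')): A:[] B:[] C:[] D:[done]
After 2 (send(from=D, to=B, msg='data')): A:[] B:[data] C:[] D:[done]
After 3 (send(from=B, to=D, msg='stop')): A:[] B:[data] C:[] D:[done,stop]
After 4 (process(B)): A:[] B:[] C:[] D:[done,stop]
After 5 (process(B)): A:[] B:[] C:[] D:[done,stop]
After 6 (send(from=A, to=D, msg='hello')): A:[] B:[] C:[] D:[done,stop,hello]
After 7 (process(D)): A:[] B:[] C:[] D:[stop,hello]
After 8 (send(from=A, to=D, msg='start')): A:[] B:[] C:[] D:[stop,hello,start]
After 9 (send(from=D, to=C, msg='final')): A:[] B:[] C:[final] D:[stop,hello,start]
After 10 (process(C)): A:[] B:[] C:[] D:[stop,hello,start]

Answer: final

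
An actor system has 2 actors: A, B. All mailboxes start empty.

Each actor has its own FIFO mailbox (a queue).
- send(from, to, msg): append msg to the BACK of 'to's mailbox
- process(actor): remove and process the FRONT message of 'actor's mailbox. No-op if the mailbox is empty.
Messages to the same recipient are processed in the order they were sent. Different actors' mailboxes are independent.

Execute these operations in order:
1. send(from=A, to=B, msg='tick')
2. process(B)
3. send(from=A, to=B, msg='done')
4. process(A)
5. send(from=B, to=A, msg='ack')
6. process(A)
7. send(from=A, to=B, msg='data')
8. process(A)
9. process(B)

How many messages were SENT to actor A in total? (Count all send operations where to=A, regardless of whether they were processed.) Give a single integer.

After 1 (send(from=A, to=B, msg='tick')): A:[] B:[tick]
After 2 (process(B)): A:[] B:[]
After 3 (send(from=A, to=B, msg='done')): A:[] B:[done]
After 4 (process(A)): A:[] B:[done]
After 5 (send(from=B, to=A, msg='ack')): A:[ack] B:[done]
After 6 (process(A)): A:[] B:[done]
After 7 (send(from=A, to=B, msg='data')): A:[] B:[done,data]
After 8 (process(A)): A:[] B:[done,data]
After 9 (process(B)): A:[] B:[data]

Answer: 1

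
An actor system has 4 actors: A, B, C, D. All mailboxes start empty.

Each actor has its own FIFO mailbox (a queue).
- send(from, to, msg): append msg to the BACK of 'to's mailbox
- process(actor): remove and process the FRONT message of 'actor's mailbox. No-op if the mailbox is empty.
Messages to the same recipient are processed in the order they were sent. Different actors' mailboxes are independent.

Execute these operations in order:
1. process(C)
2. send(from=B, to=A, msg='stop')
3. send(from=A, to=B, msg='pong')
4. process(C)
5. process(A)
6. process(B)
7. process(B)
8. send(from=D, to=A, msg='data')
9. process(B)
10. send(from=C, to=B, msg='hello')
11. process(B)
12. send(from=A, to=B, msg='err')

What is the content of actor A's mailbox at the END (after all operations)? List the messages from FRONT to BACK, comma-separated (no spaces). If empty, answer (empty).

Answer: data

Derivation:
After 1 (process(C)): A:[] B:[] C:[] D:[]
After 2 (send(from=B, to=A, msg='stop')): A:[stop] B:[] C:[] D:[]
After 3 (send(from=A, to=B, msg='pong')): A:[stop] B:[pong] C:[] D:[]
After 4 (process(C)): A:[stop] B:[pong] C:[] D:[]
After 5 (process(A)): A:[] B:[pong] C:[] D:[]
After 6 (process(B)): A:[] B:[] C:[] D:[]
After 7 (process(B)): A:[] B:[] C:[] D:[]
After 8 (send(from=D, to=A, msg='data')): A:[data] B:[] C:[] D:[]
After 9 (process(B)): A:[data] B:[] C:[] D:[]
After 10 (send(from=C, to=B, msg='hello')): A:[data] B:[hello] C:[] D:[]
After 11 (process(B)): A:[data] B:[] C:[] D:[]
After 12 (send(from=A, to=B, msg='err')): A:[data] B:[err] C:[] D:[]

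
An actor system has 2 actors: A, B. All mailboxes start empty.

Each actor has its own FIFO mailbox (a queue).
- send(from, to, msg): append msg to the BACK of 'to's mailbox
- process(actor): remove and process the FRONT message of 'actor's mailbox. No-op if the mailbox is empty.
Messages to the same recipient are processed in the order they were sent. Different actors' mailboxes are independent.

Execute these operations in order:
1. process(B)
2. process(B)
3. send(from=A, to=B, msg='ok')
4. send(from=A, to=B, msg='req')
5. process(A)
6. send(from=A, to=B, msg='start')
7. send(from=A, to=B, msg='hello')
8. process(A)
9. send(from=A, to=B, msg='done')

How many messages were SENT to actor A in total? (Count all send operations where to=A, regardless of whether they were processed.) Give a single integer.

After 1 (process(B)): A:[] B:[]
After 2 (process(B)): A:[] B:[]
After 3 (send(from=A, to=B, msg='ok')): A:[] B:[ok]
After 4 (send(from=A, to=B, msg='req')): A:[] B:[ok,req]
After 5 (process(A)): A:[] B:[ok,req]
After 6 (send(from=A, to=B, msg='start')): A:[] B:[ok,req,start]
After 7 (send(from=A, to=B, msg='hello')): A:[] B:[ok,req,start,hello]
After 8 (process(A)): A:[] B:[ok,req,start,hello]
After 9 (send(from=A, to=B, msg='done')): A:[] B:[ok,req,start,hello,done]

Answer: 0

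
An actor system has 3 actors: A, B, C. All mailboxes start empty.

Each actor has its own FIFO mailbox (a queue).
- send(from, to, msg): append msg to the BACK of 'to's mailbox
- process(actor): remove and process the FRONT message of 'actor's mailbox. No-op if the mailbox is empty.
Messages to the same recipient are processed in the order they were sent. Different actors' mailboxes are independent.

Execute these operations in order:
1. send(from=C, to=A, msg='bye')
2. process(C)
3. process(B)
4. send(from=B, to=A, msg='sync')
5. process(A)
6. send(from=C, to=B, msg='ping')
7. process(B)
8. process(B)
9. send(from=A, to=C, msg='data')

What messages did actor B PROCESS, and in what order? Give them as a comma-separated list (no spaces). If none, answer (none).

Answer: ping

Derivation:
After 1 (send(from=C, to=A, msg='bye')): A:[bye] B:[] C:[]
After 2 (process(C)): A:[bye] B:[] C:[]
After 3 (process(B)): A:[bye] B:[] C:[]
After 4 (send(from=B, to=A, msg='sync')): A:[bye,sync] B:[] C:[]
After 5 (process(A)): A:[sync] B:[] C:[]
After 6 (send(from=C, to=B, msg='ping')): A:[sync] B:[ping] C:[]
After 7 (process(B)): A:[sync] B:[] C:[]
After 8 (process(B)): A:[sync] B:[] C:[]
After 9 (send(from=A, to=C, msg='data')): A:[sync] B:[] C:[data]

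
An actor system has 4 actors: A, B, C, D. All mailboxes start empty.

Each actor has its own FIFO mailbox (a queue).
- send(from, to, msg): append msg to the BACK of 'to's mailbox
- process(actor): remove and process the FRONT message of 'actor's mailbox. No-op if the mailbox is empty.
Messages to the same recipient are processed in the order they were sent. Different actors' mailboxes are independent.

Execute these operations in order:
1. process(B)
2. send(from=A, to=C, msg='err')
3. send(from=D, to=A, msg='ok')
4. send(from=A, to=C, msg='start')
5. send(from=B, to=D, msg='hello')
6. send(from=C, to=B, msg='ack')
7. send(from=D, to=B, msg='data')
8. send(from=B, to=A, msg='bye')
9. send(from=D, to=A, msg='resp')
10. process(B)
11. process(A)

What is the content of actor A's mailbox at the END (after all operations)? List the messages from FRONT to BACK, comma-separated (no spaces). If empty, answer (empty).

Answer: bye,resp

Derivation:
After 1 (process(B)): A:[] B:[] C:[] D:[]
After 2 (send(from=A, to=C, msg='err')): A:[] B:[] C:[err] D:[]
After 3 (send(from=D, to=A, msg='ok')): A:[ok] B:[] C:[err] D:[]
After 4 (send(from=A, to=C, msg='start')): A:[ok] B:[] C:[err,start] D:[]
After 5 (send(from=B, to=D, msg='hello')): A:[ok] B:[] C:[err,start] D:[hello]
After 6 (send(from=C, to=B, msg='ack')): A:[ok] B:[ack] C:[err,start] D:[hello]
After 7 (send(from=D, to=B, msg='data')): A:[ok] B:[ack,data] C:[err,start] D:[hello]
After 8 (send(from=B, to=A, msg='bye')): A:[ok,bye] B:[ack,data] C:[err,start] D:[hello]
After 9 (send(from=D, to=A, msg='resp')): A:[ok,bye,resp] B:[ack,data] C:[err,start] D:[hello]
After 10 (process(B)): A:[ok,bye,resp] B:[data] C:[err,start] D:[hello]
After 11 (process(A)): A:[bye,resp] B:[data] C:[err,start] D:[hello]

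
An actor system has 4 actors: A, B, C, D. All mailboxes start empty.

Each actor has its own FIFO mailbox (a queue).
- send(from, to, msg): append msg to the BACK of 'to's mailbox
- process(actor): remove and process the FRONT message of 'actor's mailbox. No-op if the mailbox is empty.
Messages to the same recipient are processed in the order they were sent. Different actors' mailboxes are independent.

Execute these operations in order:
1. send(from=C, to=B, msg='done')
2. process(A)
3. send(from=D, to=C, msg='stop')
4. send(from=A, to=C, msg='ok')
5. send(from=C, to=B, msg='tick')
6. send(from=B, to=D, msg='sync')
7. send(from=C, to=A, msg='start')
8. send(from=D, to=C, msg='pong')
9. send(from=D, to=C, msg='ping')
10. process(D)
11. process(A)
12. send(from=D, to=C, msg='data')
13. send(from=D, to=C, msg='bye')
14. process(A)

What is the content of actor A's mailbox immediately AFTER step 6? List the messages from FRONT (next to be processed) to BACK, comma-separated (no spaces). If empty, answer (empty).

After 1 (send(from=C, to=B, msg='done')): A:[] B:[done] C:[] D:[]
After 2 (process(A)): A:[] B:[done] C:[] D:[]
After 3 (send(from=D, to=C, msg='stop')): A:[] B:[done] C:[stop] D:[]
After 4 (send(from=A, to=C, msg='ok')): A:[] B:[done] C:[stop,ok] D:[]
After 5 (send(from=C, to=B, msg='tick')): A:[] B:[done,tick] C:[stop,ok] D:[]
After 6 (send(from=B, to=D, msg='sync')): A:[] B:[done,tick] C:[stop,ok] D:[sync]

(empty)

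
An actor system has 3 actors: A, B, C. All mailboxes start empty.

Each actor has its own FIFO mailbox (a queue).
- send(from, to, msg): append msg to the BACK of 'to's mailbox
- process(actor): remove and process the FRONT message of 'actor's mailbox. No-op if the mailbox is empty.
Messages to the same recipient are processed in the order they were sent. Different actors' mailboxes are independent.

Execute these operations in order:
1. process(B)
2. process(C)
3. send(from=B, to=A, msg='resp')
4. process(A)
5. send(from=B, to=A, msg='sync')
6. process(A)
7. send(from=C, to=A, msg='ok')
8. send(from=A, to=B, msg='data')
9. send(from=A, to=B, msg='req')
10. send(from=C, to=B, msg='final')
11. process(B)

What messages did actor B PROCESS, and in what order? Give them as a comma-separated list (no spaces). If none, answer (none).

After 1 (process(B)): A:[] B:[] C:[]
After 2 (process(C)): A:[] B:[] C:[]
After 3 (send(from=B, to=A, msg='resp')): A:[resp] B:[] C:[]
After 4 (process(A)): A:[] B:[] C:[]
After 5 (send(from=B, to=A, msg='sync')): A:[sync] B:[] C:[]
After 6 (process(A)): A:[] B:[] C:[]
After 7 (send(from=C, to=A, msg='ok')): A:[ok] B:[] C:[]
After 8 (send(from=A, to=B, msg='data')): A:[ok] B:[data] C:[]
After 9 (send(from=A, to=B, msg='req')): A:[ok] B:[data,req] C:[]
After 10 (send(from=C, to=B, msg='final')): A:[ok] B:[data,req,final] C:[]
After 11 (process(B)): A:[ok] B:[req,final] C:[]

Answer: data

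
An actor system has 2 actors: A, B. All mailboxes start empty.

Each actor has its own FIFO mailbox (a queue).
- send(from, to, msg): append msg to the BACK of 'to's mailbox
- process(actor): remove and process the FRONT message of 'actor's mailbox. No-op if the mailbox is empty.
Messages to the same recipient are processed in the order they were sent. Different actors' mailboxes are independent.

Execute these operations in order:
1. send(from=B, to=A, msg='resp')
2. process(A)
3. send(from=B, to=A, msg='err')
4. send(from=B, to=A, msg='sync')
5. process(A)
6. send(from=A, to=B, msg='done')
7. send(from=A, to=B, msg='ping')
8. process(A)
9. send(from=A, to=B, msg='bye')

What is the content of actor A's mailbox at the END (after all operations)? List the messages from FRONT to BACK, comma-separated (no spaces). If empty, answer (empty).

After 1 (send(from=B, to=A, msg='resp')): A:[resp] B:[]
After 2 (process(A)): A:[] B:[]
After 3 (send(from=B, to=A, msg='err')): A:[err] B:[]
After 4 (send(from=B, to=A, msg='sync')): A:[err,sync] B:[]
After 5 (process(A)): A:[sync] B:[]
After 6 (send(from=A, to=B, msg='done')): A:[sync] B:[done]
After 7 (send(from=A, to=B, msg='ping')): A:[sync] B:[done,ping]
After 8 (process(A)): A:[] B:[done,ping]
After 9 (send(from=A, to=B, msg='bye')): A:[] B:[done,ping,bye]

Answer: (empty)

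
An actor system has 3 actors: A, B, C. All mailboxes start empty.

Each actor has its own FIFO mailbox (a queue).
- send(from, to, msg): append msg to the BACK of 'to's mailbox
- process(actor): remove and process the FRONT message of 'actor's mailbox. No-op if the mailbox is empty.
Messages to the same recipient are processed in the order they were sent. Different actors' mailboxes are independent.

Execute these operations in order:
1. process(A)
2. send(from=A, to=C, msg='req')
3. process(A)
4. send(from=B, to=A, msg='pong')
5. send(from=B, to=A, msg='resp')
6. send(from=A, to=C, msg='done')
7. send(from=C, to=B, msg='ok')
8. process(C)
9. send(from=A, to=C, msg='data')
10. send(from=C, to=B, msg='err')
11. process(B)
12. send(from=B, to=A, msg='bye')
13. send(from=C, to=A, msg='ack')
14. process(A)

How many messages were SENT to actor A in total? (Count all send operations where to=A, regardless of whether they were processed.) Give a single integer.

Answer: 4

Derivation:
After 1 (process(A)): A:[] B:[] C:[]
After 2 (send(from=A, to=C, msg='req')): A:[] B:[] C:[req]
After 3 (process(A)): A:[] B:[] C:[req]
After 4 (send(from=B, to=A, msg='pong')): A:[pong] B:[] C:[req]
After 5 (send(from=B, to=A, msg='resp')): A:[pong,resp] B:[] C:[req]
After 6 (send(from=A, to=C, msg='done')): A:[pong,resp] B:[] C:[req,done]
After 7 (send(from=C, to=B, msg='ok')): A:[pong,resp] B:[ok] C:[req,done]
After 8 (process(C)): A:[pong,resp] B:[ok] C:[done]
After 9 (send(from=A, to=C, msg='data')): A:[pong,resp] B:[ok] C:[done,data]
After 10 (send(from=C, to=B, msg='err')): A:[pong,resp] B:[ok,err] C:[done,data]
After 11 (process(B)): A:[pong,resp] B:[err] C:[done,data]
After 12 (send(from=B, to=A, msg='bye')): A:[pong,resp,bye] B:[err] C:[done,data]
After 13 (send(from=C, to=A, msg='ack')): A:[pong,resp,bye,ack] B:[err] C:[done,data]
After 14 (process(A)): A:[resp,bye,ack] B:[err] C:[done,data]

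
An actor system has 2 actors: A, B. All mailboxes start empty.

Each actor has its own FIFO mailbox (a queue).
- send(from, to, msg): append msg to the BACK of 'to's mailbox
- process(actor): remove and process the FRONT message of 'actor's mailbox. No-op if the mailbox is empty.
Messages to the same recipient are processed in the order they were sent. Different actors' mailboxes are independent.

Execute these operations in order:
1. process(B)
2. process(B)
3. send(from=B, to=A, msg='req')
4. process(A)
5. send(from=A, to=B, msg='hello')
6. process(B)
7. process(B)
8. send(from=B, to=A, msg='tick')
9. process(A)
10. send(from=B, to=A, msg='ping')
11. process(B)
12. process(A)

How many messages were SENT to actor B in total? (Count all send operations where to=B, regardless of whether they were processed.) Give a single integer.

After 1 (process(B)): A:[] B:[]
After 2 (process(B)): A:[] B:[]
After 3 (send(from=B, to=A, msg='req')): A:[req] B:[]
After 4 (process(A)): A:[] B:[]
After 5 (send(from=A, to=B, msg='hello')): A:[] B:[hello]
After 6 (process(B)): A:[] B:[]
After 7 (process(B)): A:[] B:[]
After 8 (send(from=B, to=A, msg='tick')): A:[tick] B:[]
After 9 (process(A)): A:[] B:[]
After 10 (send(from=B, to=A, msg='ping')): A:[ping] B:[]
After 11 (process(B)): A:[ping] B:[]
After 12 (process(A)): A:[] B:[]

Answer: 1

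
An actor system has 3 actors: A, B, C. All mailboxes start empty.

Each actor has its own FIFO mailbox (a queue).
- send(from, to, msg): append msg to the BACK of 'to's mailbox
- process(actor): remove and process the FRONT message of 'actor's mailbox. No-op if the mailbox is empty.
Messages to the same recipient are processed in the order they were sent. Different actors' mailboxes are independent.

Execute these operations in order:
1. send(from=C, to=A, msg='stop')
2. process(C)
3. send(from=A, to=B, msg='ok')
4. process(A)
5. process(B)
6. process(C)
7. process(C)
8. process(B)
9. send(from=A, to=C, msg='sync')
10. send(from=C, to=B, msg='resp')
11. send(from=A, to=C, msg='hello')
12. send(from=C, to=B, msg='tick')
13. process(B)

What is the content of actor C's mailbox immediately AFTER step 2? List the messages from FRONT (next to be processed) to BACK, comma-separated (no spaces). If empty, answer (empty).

After 1 (send(from=C, to=A, msg='stop')): A:[stop] B:[] C:[]
After 2 (process(C)): A:[stop] B:[] C:[]

(empty)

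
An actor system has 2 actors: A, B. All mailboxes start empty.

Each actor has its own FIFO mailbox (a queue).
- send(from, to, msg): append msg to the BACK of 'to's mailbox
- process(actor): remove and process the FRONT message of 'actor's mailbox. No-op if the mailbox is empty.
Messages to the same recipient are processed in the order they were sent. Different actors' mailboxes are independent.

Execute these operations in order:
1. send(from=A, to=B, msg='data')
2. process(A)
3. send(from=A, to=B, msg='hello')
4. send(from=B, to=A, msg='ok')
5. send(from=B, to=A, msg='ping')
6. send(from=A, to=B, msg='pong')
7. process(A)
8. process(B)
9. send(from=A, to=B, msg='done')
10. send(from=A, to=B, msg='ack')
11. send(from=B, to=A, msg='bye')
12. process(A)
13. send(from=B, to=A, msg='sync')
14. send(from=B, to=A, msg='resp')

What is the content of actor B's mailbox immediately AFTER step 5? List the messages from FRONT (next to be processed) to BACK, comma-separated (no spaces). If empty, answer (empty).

After 1 (send(from=A, to=B, msg='data')): A:[] B:[data]
After 2 (process(A)): A:[] B:[data]
After 3 (send(from=A, to=B, msg='hello')): A:[] B:[data,hello]
After 4 (send(from=B, to=A, msg='ok')): A:[ok] B:[data,hello]
After 5 (send(from=B, to=A, msg='ping')): A:[ok,ping] B:[data,hello]

data,hello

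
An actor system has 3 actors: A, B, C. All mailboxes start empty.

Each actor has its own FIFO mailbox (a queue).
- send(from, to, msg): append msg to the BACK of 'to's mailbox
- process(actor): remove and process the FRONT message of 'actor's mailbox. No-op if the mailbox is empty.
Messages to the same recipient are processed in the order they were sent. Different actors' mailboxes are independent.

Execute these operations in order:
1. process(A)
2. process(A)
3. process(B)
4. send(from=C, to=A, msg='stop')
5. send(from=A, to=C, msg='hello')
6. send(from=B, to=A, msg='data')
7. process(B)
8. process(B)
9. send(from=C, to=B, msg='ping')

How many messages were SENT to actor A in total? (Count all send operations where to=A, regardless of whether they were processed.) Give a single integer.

After 1 (process(A)): A:[] B:[] C:[]
After 2 (process(A)): A:[] B:[] C:[]
After 3 (process(B)): A:[] B:[] C:[]
After 4 (send(from=C, to=A, msg='stop')): A:[stop] B:[] C:[]
After 5 (send(from=A, to=C, msg='hello')): A:[stop] B:[] C:[hello]
After 6 (send(from=B, to=A, msg='data')): A:[stop,data] B:[] C:[hello]
After 7 (process(B)): A:[stop,data] B:[] C:[hello]
After 8 (process(B)): A:[stop,data] B:[] C:[hello]
After 9 (send(from=C, to=B, msg='ping')): A:[stop,data] B:[ping] C:[hello]

Answer: 2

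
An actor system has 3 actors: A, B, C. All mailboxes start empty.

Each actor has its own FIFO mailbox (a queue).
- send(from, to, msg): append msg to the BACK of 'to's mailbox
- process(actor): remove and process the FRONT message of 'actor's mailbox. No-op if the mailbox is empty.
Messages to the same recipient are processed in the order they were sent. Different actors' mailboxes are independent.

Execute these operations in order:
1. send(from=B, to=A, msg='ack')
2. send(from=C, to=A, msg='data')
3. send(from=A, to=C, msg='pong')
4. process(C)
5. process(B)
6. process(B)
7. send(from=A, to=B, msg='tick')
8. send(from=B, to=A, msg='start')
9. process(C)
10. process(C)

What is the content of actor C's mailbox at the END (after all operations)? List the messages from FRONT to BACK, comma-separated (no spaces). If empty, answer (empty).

After 1 (send(from=B, to=A, msg='ack')): A:[ack] B:[] C:[]
After 2 (send(from=C, to=A, msg='data')): A:[ack,data] B:[] C:[]
After 3 (send(from=A, to=C, msg='pong')): A:[ack,data] B:[] C:[pong]
After 4 (process(C)): A:[ack,data] B:[] C:[]
After 5 (process(B)): A:[ack,data] B:[] C:[]
After 6 (process(B)): A:[ack,data] B:[] C:[]
After 7 (send(from=A, to=B, msg='tick')): A:[ack,data] B:[tick] C:[]
After 8 (send(from=B, to=A, msg='start')): A:[ack,data,start] B:[tick] C:[]
After 9 (process(C)): A:[ack,data,start] B:[tick] C:[]
After 10 (process(C)): A:[ack,data,start] B:[tick] C:[]

Answer: (empty)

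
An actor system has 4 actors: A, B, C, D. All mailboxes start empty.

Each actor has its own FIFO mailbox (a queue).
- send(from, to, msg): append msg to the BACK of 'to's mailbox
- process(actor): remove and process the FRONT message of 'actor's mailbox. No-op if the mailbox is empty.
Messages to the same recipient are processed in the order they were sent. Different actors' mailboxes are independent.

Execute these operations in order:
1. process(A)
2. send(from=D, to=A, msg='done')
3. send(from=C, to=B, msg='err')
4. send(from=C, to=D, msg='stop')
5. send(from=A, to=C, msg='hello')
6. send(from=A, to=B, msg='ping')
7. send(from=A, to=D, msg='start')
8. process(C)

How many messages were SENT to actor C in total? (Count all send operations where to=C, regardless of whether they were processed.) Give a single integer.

After 1 (process(A)): A:[] B:[] C:[] D:[]
After 2 (send(from=D, to=A, msg='done')): A:[done] B:[] C:[] D:[]
After 3 (send(from=C, to=B, msg='err')): A:[done] B:[err] C:[] D:[]
After 4 (send(from=C, to=D, msg='stop')): A:[done] B:[err] C:[] D:[stop]
After 5 (send(from=A, to=C, msg='hello')): A:[done] B:[err] C:[hello] D:[stop]
After 6 (send(from=A, to=B, msg='ping')): A:[done] B:[err,ping] C:[hello] D:[stop]
After 7 (send(from=A, to=D, msg='start')): A:[done] B:[err,ping] C:[hello] D:[stop,start]
After 8 (process(C)): A:[done] B:[err,ping] C:[] D:[stop,start]

Answer: 1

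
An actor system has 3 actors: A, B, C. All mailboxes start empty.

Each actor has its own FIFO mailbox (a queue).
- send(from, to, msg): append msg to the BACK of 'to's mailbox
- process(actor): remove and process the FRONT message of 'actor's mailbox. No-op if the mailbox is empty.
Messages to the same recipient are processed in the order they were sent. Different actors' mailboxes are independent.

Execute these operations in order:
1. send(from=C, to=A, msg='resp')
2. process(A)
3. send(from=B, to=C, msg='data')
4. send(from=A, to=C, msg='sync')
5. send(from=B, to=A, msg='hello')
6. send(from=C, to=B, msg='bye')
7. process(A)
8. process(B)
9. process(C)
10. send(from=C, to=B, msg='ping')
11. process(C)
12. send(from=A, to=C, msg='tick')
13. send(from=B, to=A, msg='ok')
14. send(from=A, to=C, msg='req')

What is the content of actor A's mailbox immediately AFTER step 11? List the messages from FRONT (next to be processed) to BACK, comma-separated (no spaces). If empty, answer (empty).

After 1 (send(from=C, to=A, msg='resp')): A:[resp] B:[] C:[]
After 2 (process(A)): A:[] B:[] C:[]
After 3 (send(from=B, to=C, msg='data')): A:[] B:[] C:[data]
After 4 (send(from=A, to=C, msg='sync')): A:[] B:[] C:[data,sync]
After 5 (send(from=B, to=A, msg='hello')): A:[hello] B:[] C:[data,sync]
After 6 (send(from=C, to=B, msg='bye')): A:[hello] B:[bye] C:[data,sync]
After 7 (process(A)): A:[] B:[bye] C:[data,sync]
After 8 (process(B)): A:[] B:[] C:[data,sync]
After 9 (process(C)): A:[] B:[] C:[sync]
After 10 (send(from=C, to=B, msg='ping')): A:[] B:[ping] C:[sync]
After 11 (process(C)): A:[] B:[ping] C:[]

(empty)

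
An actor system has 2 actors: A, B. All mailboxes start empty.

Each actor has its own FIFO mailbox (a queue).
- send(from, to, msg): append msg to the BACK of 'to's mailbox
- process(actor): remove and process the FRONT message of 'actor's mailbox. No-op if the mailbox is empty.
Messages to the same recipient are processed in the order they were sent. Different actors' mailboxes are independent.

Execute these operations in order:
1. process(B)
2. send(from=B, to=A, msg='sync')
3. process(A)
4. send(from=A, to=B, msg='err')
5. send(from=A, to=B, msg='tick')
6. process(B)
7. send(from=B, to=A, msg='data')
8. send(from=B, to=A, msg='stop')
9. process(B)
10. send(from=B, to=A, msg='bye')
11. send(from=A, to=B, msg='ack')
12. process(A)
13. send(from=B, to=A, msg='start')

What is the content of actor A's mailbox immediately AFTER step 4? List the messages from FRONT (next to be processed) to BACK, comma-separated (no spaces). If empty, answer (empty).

After 1 (process(B)): A:[] B:[]
After 2 (send(from=B, to=A, msg='sync')): A:[sync] B:[]
After 3 (process(A)): A:[] B:[]
After 4 (send(from=A, to=B, msg='err')): A:[] B:[err]

(empty)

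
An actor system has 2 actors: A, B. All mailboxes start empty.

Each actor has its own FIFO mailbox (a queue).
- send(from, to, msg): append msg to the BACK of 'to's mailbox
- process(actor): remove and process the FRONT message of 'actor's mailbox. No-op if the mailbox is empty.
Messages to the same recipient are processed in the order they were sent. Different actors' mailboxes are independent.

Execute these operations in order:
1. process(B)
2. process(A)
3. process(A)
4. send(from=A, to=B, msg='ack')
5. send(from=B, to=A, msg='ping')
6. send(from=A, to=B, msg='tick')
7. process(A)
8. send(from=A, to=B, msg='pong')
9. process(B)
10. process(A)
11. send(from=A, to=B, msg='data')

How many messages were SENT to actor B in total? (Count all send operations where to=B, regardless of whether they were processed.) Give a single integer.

After 1 (process(B)): A:[] B:[]
After 2 (process(A)): A:[] B:[]
After 3 (process(A)): A:[] B:[]
After 4 (send(from=A, to=B, msg='ack')): A:[] B:[ack]
After 5 (send(from=B, to=A, msg='ping')): A:[ping] B:[ack]
After 6 (send(from=A, to=B, msg='tick')): A:[ping] B:[ack,tick]
After 7 (process(A)): A:[] B:[ack,tick]
After 8 (send(from=A, to=B, msg='pong')): A:[] B:[ack,tick,pong]
After 9 (process(B)): A:[] B:[tick,pong]
After 10 (process(A)): A:[] B:[tick,pong]
After 11 (send(from=A, to=B, msg='data')): A:[] B:[tick,pong,data]

Answer: 4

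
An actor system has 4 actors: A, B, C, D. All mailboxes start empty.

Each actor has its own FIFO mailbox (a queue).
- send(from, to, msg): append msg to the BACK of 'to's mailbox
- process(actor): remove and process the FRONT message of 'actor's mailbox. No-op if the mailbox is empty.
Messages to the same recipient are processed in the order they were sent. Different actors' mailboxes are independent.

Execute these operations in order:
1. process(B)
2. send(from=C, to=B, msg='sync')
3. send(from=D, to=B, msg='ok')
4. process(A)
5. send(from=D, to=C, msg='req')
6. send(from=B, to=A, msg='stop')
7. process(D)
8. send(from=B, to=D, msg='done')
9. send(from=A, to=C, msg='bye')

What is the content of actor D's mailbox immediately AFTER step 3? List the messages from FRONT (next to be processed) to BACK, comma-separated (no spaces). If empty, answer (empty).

After 1 (process(B)): A:[] B:[] C:[] D:[]
After 2 (send(from=C, to=B, msg='sync')): A:[] B:[sync] C:[] D:[]
After 3 (send(from=D, to=B, msg='ok')): A:[] B:[sync,ok] C:[] D:[]

(empty)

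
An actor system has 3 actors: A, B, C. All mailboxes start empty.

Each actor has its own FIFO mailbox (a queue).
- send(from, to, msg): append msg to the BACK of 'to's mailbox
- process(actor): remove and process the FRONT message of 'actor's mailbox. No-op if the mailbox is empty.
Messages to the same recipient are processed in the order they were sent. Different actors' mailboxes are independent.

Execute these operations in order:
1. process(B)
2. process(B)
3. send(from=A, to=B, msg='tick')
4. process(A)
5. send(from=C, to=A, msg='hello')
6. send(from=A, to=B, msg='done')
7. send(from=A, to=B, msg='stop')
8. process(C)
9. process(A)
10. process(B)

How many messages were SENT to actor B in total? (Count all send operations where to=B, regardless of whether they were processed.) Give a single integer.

Answer: 3

Derivation:
After 1 (process(B)): A:[] B:[] C:[]
After 2 (process(B)): A:[] B:[] C:[]
After 3 (send(from=A, to=B, msg='tick')): A:[] B:[tick] C:[]
After 4 (process(A)): A:[] B:[tick] C:[]
After 5 (send(from=C, to=A, msg='hello')): A:[hello] B:[tick] C:[]
After 6 (send(from=A, to=B, msg='done')): A:[hello] B:[tick,done] C:[]
After 7 (send(from=A, to=B, msg='stop')): A:[hello] B:[tick,done,stop] C:[]
After 8 (process(C)): A:[hello] B:[tick,done,stop] C:[]
After 9 (process(A)): A:[] B:[tick,done,stop] C:[]
After 10 (process(B)): A:[] B:[done,stop] C:[]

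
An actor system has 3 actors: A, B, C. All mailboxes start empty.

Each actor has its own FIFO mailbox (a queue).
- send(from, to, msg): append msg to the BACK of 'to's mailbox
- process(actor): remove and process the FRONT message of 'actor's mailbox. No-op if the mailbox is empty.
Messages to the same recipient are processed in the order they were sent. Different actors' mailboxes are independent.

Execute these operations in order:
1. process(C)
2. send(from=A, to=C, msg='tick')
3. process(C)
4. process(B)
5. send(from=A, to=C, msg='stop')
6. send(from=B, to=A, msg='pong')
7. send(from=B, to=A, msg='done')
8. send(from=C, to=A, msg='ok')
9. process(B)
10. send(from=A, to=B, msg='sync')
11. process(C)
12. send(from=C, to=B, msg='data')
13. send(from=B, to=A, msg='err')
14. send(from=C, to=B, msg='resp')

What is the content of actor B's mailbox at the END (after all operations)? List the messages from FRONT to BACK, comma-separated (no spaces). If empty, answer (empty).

Answer: sync,data,resp

Derivation:
After 1 (process(C)): A:[] B:[] C:[]
After 2 (send(from=A, to=C, msg='tick')): A:[] B:[] C:[tick]
After 3 (process(C)): A:[] B:[] C:[]
After 4 (process(B)): A:[] B:[] C:[]
After 5 (send(from=A, to=C, msg='stop')): A:[] B:[] C:[stop]
After 6 (send(from=B, to=A, msg='pong')): A:[pong] B:[] C:[stop]
After 7 (send(from=B, to=A, msg='done')): A:[pong,done] B:[] C:[stop]
After 8 (send(from=C, to=A, msg='ok')): A:[pong,done,ok] B:[] C:[stop]
After 9 (process(B)): A:[pong,done,ok] B:[] C:[stop]
After 10 (send(from=A, to=B, msg='sync')): A:[pong,done,ok] B:[sync] C:[stop]
After 11 (process(C)): A:[pong,done,ok] B:[sync] C:[]
After 12 (send(from=C, to=B, msg='data')): A:[pong,done,ok] B:[sync,data] C:[]
After 13 (send(from=B, to=A, msg='err')): A:[pong,done,ok,err] B:[sync,data] C:[]
After 14 (send(from=C, to=B, msg='resp')): A:[pong,done,ok,err] B:[sync,data,resp] C:[]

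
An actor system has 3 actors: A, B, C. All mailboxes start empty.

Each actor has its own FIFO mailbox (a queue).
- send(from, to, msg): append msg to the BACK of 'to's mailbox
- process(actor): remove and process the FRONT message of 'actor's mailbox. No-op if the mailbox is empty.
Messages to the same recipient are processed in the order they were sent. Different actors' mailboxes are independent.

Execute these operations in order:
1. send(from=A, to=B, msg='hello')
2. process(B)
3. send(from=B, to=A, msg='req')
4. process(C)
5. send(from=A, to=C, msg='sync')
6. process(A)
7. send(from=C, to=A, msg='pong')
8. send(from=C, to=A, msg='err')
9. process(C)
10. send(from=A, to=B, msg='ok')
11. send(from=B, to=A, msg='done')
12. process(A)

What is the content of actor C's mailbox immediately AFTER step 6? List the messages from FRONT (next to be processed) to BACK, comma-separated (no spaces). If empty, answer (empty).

After 1 (send(from=A, to=B, msg='hello')): A:[] B:[hello] C:[]
After 2 (process(B)): A:[] B:[] C:[]
After 3 (send(from=B, to=A, msg='req')): A:[req] B:[] C:[]
After 4 (process(C)): A:[req] B:[] C:[]
After 5 (send(from=A, to=C, msg='sync')): A:[req] B:[] C:[sync]
After 6 (process(A)): A:[] B:[] C:[sync]

sync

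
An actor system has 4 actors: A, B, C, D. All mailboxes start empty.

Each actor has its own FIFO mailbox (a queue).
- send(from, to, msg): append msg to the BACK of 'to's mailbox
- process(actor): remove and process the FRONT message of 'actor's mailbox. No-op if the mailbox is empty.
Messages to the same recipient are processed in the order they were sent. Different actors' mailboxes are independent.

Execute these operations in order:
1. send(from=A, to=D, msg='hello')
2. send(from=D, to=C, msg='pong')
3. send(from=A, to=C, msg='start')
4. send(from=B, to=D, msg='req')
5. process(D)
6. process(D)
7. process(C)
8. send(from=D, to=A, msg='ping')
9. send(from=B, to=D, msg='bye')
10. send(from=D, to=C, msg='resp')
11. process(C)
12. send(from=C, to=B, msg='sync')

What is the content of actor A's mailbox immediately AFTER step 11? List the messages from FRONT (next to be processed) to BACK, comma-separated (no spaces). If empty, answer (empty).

After 1 (send(from=A, to=D, msg='hello')): A:[] B:[] C:[] D:[hello]
After 2 (send(from=D, to=C, msg='pong')): A:[] B:[] C:[pong] D:[hello]
After 3 (send(from=A, to=C, msg='start')): A:[] B:[] C:[pong,start] D:[hello]
After 4 (send(from=B, to=D, msg='req')): A:[] B:[] C:[pong,start] D:[hello,req]
After 5 (process(D)): A:[] B:[] C:[pong,start] D:[req]
After 6 (process(D)): A:[] B:[] C:[pong,start] D:[]
After 7 (process(C)): A:[] B:[] C:[start] D:[]
After 8 (send(from=D, to=A, msg='ping')): A:[ping] B:[] C:[start] D:[]
After 9 (send(from=B, to=D, msg='bye')): A:[ping] B:[] C:[start] D:[bye]
After 10 (send(from=D, to=C, msg='resp')): A:[ping] B:[] C:[start,resp] D:[bye]
After 11 (process(C)): A:[ping] B:[] C:[resp] D:[bye]

ping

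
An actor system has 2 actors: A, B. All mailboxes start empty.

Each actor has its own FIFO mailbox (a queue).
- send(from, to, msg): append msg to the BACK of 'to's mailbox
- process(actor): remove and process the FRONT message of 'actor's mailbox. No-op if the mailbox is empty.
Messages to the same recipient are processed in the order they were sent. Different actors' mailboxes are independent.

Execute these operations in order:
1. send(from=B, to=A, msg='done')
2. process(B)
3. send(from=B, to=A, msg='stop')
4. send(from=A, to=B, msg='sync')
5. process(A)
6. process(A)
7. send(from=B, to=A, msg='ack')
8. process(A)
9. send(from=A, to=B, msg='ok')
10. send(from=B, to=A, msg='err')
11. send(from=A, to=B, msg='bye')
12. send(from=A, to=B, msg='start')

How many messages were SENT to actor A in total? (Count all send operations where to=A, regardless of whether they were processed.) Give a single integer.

After 1 (send(from=B, to=A, msg='done')): A:[done] B:[]
After 2 (process(B)): A:[done] B:[]
After 3 (send(from=B, to=A, msg='stop')): A:[done,stop] B:[]
After 4 (send(from=A, to=B, msg='sync')): A:[done,stop] B:[sync]
After 5 (process(A)): A:[stop] B:[sync]
After 6 (process(A)): A:[] B:[sync]
After 7 (send(from=B, to=A, msg='ack')): A:[ack] B:[sync]
After 8 (process(A)): A:[] B:[sync]
After 9 (send(from=A, to=B, msg='ok')): A:[] B:[sync,ok]
After 10 (send(from=B, to=A, msg='err')): A:[err] B:[sync,ok]
After 11 (send(from=A, to=B, msg='bye')): A:[err] B:[sync,ok,bye]
After 12 (send(from=A, to=B, msg='start')): A:[err] B:[sync,ok,bye,start]

Answer: 4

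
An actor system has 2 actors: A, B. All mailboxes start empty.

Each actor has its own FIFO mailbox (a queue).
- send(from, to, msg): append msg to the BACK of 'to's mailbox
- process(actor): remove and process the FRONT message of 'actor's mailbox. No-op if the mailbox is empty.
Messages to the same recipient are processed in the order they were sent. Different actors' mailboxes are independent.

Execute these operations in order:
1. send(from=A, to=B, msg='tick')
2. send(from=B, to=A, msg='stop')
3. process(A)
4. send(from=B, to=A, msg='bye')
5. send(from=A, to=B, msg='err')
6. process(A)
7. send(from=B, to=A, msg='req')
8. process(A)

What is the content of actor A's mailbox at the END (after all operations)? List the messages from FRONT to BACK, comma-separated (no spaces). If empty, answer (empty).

After 1 (send(from=A, to=B, msg='tick')): A:[] B:[tick]
After 2 (send(from=B, to=A, msg='stop')): A:[stop] B:[tick]
After 3 (process(A)): A:[] B:[tick]
After 4 (send(from=B, to=A, msg='bye')): A:[bye] B:[tick]
After 5 (send(from=A, to=B, msg='err')): A:[bye] B:[tick,err]
After 6 (process(A)): A:[] B:[tick,err]
After 7 (send(from=B, to=A, msg='req')): A:[req] B:[tick,err]
After 8 (process(A)): A:[] B:[tick,err]

Answer: (empty)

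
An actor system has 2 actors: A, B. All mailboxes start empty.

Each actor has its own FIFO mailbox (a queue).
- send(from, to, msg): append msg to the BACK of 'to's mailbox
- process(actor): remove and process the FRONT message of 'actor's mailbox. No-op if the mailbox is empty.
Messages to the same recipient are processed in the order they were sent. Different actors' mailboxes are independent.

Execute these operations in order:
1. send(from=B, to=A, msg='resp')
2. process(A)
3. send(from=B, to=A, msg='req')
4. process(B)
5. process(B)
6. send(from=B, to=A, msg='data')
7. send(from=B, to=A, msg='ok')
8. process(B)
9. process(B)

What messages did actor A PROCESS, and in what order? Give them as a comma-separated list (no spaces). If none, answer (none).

Answer: resp

Derivation:
After 1 (send(from=B, to=A, msg='resp')): A:[resp] B:[]
After 2 (process(A)): A:[] B:[]
After 3 (send(from=B, to=A, msg='req')): A:[req] B:[]
After 4 (process(B)): A:[req] B:[]
After 5 (process(B)): A:[req] B:[]
After 6 (send(from=B, to=A, msg='data')): A:[req,data] B:[]
After 7 (send(from=B, to=A, msg='ok')): A:[req,data,ok] B:[]
After 8 (process(B)): A:[req,data,ok] B:[]
After 9 (process(B)): A:[req,data,ok] B:[]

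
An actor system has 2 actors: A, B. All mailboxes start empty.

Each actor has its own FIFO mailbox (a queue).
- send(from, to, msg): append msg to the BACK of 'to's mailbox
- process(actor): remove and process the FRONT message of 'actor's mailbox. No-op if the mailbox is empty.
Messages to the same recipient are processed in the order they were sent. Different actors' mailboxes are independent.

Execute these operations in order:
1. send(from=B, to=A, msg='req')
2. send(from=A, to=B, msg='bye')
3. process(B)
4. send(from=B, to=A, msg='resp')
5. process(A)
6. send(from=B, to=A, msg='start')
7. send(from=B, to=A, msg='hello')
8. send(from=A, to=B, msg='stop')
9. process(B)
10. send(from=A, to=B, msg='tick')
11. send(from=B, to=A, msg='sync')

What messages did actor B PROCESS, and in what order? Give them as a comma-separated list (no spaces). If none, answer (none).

After 1 (send(from=B, to=A, msg='req')): A:[req] B:[]
After 2 (send(from=A, to=B, msg='bye')): A:[req] B:[bye]
After 3 (process(B)): A:[req] B:[]
After 4 (send(from=B, to=A, msg='resp')): A:[req,resp] B:[]
After 5 (process(A)): A:[resp] B:[]
After 6 (send(from=B, to=A, msg='start')): A:[resp,start] B:[]
After 7 (send(from=B, to=A, msg='hello')): A:[resp,start,hello] B:[]
After 8 (send(from=A, to=B, msg='stop')): A:[resp,start,hello] B:[stop]
After 9 (process(B)): A:[resp,start,hello] B:[]
After 10 (send(from=A, to=B, msg='tick')): A:[resp,start,hello] B:[tick]
After 11 (send(from=B, to=A, msg='sync')): A:[resp,start,hello,sync] B:[tick]

Answer: bye,stop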